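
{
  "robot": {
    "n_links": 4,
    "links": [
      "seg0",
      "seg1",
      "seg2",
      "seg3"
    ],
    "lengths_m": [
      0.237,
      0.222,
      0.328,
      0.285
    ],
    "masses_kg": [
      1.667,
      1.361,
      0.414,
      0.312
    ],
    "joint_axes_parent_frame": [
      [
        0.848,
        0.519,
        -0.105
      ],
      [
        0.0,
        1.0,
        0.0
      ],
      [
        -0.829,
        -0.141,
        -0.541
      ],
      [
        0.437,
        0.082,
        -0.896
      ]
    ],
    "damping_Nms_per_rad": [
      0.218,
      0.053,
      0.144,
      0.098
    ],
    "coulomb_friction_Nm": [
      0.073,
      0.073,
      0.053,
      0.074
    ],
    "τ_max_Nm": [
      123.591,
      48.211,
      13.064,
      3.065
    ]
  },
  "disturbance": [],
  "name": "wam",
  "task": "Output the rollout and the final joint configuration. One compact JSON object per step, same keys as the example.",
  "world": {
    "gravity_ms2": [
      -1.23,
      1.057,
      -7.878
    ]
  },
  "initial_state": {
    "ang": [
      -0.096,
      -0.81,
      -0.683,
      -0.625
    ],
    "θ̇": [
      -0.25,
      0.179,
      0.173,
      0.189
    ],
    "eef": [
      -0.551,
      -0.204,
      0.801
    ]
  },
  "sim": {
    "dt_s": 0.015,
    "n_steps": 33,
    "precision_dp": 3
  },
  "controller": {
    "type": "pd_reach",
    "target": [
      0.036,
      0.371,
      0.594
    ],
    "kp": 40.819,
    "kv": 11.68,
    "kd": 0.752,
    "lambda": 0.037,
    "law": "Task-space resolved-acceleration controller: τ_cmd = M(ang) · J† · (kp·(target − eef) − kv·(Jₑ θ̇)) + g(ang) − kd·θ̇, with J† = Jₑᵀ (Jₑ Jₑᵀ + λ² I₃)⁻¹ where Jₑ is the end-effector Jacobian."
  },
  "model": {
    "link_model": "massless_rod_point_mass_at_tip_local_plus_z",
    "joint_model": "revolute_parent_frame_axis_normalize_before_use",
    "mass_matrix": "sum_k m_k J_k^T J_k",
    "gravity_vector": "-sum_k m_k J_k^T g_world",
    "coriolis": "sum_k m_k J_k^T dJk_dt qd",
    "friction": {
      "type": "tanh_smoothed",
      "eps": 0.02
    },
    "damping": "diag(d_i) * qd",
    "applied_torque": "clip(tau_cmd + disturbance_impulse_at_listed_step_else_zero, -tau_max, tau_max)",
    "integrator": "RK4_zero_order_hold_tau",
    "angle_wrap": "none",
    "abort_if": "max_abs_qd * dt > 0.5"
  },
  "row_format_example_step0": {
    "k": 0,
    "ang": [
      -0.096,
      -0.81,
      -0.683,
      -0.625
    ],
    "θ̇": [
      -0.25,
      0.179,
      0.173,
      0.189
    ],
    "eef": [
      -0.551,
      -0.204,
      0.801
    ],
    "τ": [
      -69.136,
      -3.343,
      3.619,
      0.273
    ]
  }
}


{"k":1,"ang":[-0.124,-0.804,-0.714,-0.636],"\u03b8\u0307":[-3.453,0.537,-4.261,-1.245],"eef":[-0.55,-0.198,0.802],"\u03c4":[-56.123,-3.303,6.03,1.351]}
{"k":2,"ang":[-0.191,-0.799,-0.789,-0.591],"\u03b8\u0307":[-5.512,0.212,-5.896,5.779],"eef":[-0.543,-0.186,0.805],"\u03c4":[-40.841,-5.132,5.859,-3.065]}
{"k":3,"ang":[-0.287,-0.789,-0.908,-0.669],"\u03b8\u0307":[-7.127,1.096,-9.196,-12.961],"eef":[-0.538,-0.165,0.803],"\u03c4":[-9.64,2.865,3.927,3.065]}
{"k":4,"ang":[-0.39,-0.782,-1.017,-0.67],"\u03b8\u0307":[-6.716,0.04,-5.916,8.86],"eef":[-0.531,-0.131,0.804],"\u03c4":[-4.793,-3.325,1.553,-3.065]}
{"k":5,"ang":[-0.494,-0.772,-1.123,-0.71],"\u03b8\u0307":[-7.12,1.114,-7.728,-10.982],"eef":[-0.525,-0.09,0.801],"\u03c4":[14.428,4.107,-0.003,3.065]}
{"k":6,"ang":[-0.593,-0.764,-1.211,-0.699],"\u03b8\u0307":[-6.094,0.238,-4.46,9.401],"eef":[-0.519,-0.043,0.799],"\u03c4":[13.804,-2.211,-1.176,-3.065]}
{"k":7,"ang":[-0.685,-0.751,-1.292,-0.718],"\u03b8\u0307":[-6.128,1.262,-5.942,-9.255],"eef":[-0.515,0.004,0.793],"\u03c4":[23.787,4.274,-1.812,3.065]}
{"k":8,"ang":[-0.768,-0.74,-1.357,-0.687],"\u03b8\u0307":[-5.014,0.368,-3.043,10.685],"eef":[-0.51,0.053,0.786],"\u03c4":[21.037,-1.819,-2.152,-3.065]}
{"k":9,"ang":[-0.843,-0.728,-1.418,-0.684],"\u03b8\u0307":[-5.009,1.119,-4.87,-7.842],"eef":[-0.505,0.099,0.776],"\u03c4":[26.364,4.488,-2.135,3.065]}
{"k":10,"ang":[-0.91,-0.719,-1.468,-0.637],"\u03b8\u0307":[-3.96,0.264,-2.124,11.576],"eef":[-0.5,0.143,0.766],"\u03c4":[23.439,-1.248,-2.216,-3.065]}
{"k":11,"ang":[-0.97,-0.71,-1.519,-0.626],"\u03b8\u0307":[-3.983,0.737,-4.452,-7.676],"eef":[-0.494,0.181,0.753],"\u03c4":[26.088,5.074,-1.802,3.065]}
{"k":12,"ang":[-1.022,-0.705,-1.562,-0.575],"\u03b8\u0307":[-3.03,0.061,-1.509,11.961],"eef":[-0.487,0.217,0.741],"\u03c4":[23.702,-0.661,-1.988,-3.065]}
{"k":13,"ang":[-1.068,-0.702,-1.608,-0.566],"\u03b8\u0307":[-3.085,0.274,-4.36,-8.284],"eef":[-0.481,0.247,0.728],"\u03c4":[24.499,5.689,-1.28,3.065]}
{"k":14,"ang":[-1.107,-0.701,-1.646,-0.517],"\u03b8\u0307":[-2.244,-0.12,-1.037,12.038],"eef":[-0.473,0.275,0.716],"\u03c4":[23.048,-0.254,-1.728,-3.065]}
{"k":15,"ang":[-1.142,-0.703,-1.689,-0.516],"\u03b8\u0307":[-2.314,-0.145,-4.36,-9.124],"eef":[-0.465,0.298,0.704],"\u03c4":[22.369,6.092,-0.785,3.065]}
{"k":16,"ang":[-1.171,-0.706,-1.723,-0.469],"\u03b8\u0307":[-1.593,-0.225,-0.58,12.267],"eef":[-0.457,0.32,0.693],"\u03c4":[22.123,-0.145,-1.536,-3.065]}
{"k":17,"ang":[-1.196,-0.711,-1.764,-0.474],"\u03b8\u0307":[-1.655,-0.519,-4.391,-9.845],"eef":[-0.449,0.337,0.683],"\u03c4":[20.149,6.277,-0.341,3.065]}
{"k":18,"ang":[-1.215,-0.718,-1.794,-0.429],"\u03b8\u0307":[-1.063,-0.284,-0.182,12.484],"eef":[-0.44,0.353,0.674],"\u03c4":[21.238,-0.144,-1.386,-3.065]}
{"k":19,"ang":[-1.232,-0.726,-1.833,-0.439],"\u03b8\u0307":[-1.094,-0.851,-4.447,-10.511],"eef":[-0.432,0.365,0.666],"\u03c4":[18.044,6.349,0.045,3.065]}
{"k":20,"ang":[-1.244,-0.735,-1.861,-0.394],"\u03b8\u0307":[-0.634,-0.304,0.194,12.809],"eef":[-0.423,0.378,0.659],"\u03c4":[20.531,-0.205,-1.292,-3.065]}
{"k":21,"ang":[-1.254,-0.745,-1.898,-0.408],"\u03b8\u0307":[-0.615,-1.14,-4.514,-11.105],"eef":[-0.414,0.387,0.653],"\u03c4":[16.149,6.348,0.374,3.065]}
{"k":22,"ang":[-1.26,-0.757,-1.922,-0.362],"\u03b8\u0307":[-0.288,-0.302,0.549,13.233],"eef":[-0.405,0.397,0.648],"\u03c4":[20.033,-0.267,-1.243,-3.065]}
{"k":23,"ang":[-1.264,-0.769,-1.958,-0.379],"\u03b8\u0307":[-0.204,-1.386,-4.581,-11.65],"eef":[-0.397,0.402,0.643],"\u03c4":[14.491,6.304,0.644,3.065]}
{"k":24,"ang":[-1.265,-0.782,-1.98,-0.331],"\u03b8\u0307":[-0.011,-0.286,0.887,13.728],"eef":[-0.388,0.409,0.64],"\u03c4":[19.712,-0.286,-1.234,-3.065]}
{"k":25,"ang":[-1.265,-0.796,-2.014,-0.351],"\u03b8\u0307":[0.144,-1.588,-4.649,-12.185],"eef":[-0.38,0.413,0.637],"\u03c4":[13.092,6.239,0.859,3.065]}
{"k":26,"ang":[-1.262,-0.81,-2.034,-0.3],"\u03b8\u0307":[0.204,-0.262,1.203,14.254],"eef":[-0.371,0.418,0.635],"\u03c4":[19.53,-0.234,-1.254,-3.065]}
{"k":27,"ang":[-1.257,-0.825,-2.067,-0.324],"\u03b8\u0307":[0.437,-1.747,-4.712,-12.703],"eef":[-0.364,0.42,0.634],"\u03c4":[11.951,6.165,1.026,3.065]}
{"k":28,"ang":[-1.25,-0.839,-2.084,-0.269],"\u03b8\u0307":[0.375,-0.249,1.486,14.794],"eef":[-0.355,0.424,0.633],"\u03c4":[19.395,-0.1,-1.283,-3.065]}
{"k":29,"ang":[-1.243,-0.856,-2.116,-0.296],"\u03b8\u0307":[0.686,-1.874,-4.77,-13.185],"eef":[-0.348,0.424,0.633],"\u03c4":[11.038,6.09,1.154,3.065]}
{"k":30,"ang":[-1.233,-0.871,-2.132,-0.238],"\u03b8\u0307":[0.512,-0.26,1.717,15.293],"eef":[-0.34,0.427,0.633],"\u03c4":[19.242,0.129,-1.299,-3.065]}
{"k":31,"ang":[-1.223,-0.889,-2.163,-0.267],"\u03b8\u0307":[0.893,-1.968,-4.817,-13.614],"eef":[-0.333,0.425,0.634],"\u03c4":[10.363,6.018,1.25,3.065]}
{"k":32,"ang":[-1.211,-0.904,-2.176,-0.206],"\u03b8\u0307":[0.619,-0.281,1.921,15.788],"eef":[-0.325,0.427,0.634],"\u03c4":[19.04,0.42,-1.314,-3.065]}
{"k":33,"ang":[-1.198,-0.923,-2.207,-0.238],"\u03b8\u0307":[1.062,-2.027,-4.848,-13.99],"eef":[-0.319,0.425,0.636]}
{"summary": "final ang (rad): -1.198 -0.923 -2.207 -0.238"}


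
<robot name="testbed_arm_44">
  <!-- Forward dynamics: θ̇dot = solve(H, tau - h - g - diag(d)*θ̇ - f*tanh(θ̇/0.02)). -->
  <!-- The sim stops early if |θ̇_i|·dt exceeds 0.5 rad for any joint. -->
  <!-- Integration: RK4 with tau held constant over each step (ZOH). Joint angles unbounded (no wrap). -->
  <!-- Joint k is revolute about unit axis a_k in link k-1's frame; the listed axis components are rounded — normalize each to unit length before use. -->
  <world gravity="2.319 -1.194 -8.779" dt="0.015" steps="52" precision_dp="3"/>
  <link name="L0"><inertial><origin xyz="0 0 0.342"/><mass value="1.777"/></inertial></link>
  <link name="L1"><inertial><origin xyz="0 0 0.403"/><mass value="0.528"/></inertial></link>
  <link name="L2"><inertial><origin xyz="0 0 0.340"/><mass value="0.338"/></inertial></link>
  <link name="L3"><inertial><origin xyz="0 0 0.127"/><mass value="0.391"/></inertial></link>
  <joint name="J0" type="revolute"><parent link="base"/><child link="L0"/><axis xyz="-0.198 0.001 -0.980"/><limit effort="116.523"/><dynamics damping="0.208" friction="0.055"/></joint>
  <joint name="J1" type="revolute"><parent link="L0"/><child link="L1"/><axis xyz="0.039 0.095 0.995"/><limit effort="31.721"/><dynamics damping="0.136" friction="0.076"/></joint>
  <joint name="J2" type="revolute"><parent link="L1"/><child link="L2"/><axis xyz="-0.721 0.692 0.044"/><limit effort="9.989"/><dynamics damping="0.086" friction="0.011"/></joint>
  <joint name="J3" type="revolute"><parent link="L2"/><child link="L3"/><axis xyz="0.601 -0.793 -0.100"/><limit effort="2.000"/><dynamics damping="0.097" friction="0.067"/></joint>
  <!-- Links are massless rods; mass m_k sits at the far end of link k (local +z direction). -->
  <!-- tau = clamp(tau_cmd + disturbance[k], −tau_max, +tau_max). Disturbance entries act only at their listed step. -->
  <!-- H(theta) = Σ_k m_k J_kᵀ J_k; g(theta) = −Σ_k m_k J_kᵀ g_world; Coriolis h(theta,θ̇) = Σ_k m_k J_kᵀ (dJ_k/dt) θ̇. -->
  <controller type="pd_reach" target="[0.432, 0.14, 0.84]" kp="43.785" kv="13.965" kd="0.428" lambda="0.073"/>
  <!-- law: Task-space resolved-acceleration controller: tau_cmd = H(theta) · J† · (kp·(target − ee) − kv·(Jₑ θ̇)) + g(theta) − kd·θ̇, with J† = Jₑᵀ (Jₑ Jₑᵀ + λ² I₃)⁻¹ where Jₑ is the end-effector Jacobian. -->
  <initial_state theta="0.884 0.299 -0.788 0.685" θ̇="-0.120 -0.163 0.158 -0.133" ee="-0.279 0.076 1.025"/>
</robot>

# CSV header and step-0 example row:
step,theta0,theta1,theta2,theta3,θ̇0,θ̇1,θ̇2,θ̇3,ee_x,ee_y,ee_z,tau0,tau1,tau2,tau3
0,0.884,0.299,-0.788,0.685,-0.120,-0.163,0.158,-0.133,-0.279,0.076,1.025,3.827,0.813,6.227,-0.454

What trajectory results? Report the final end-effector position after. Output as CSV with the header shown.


step,theta0,theta1,theta2,theta3,θ̇0,θ̇1,θ̇2,θ̇3,ee_x,ee_y,ee_z,tau0,tau1,tau2,tau3
1,0.894,0.310,-0.784,0.695,1.378,1.537,0.400,1.265,-0.276,0.076,1.026,2.524,-0.016,5.208,-0.984
2,0.919,0.337,-0.778,0.703,1.961,2.025,0.487,0.141,-0.270,0.078,1.028,1.829,-0.194,4.255,-0.357
3,0.948,0.366,-0.765,0.718,1.890,1.896,1.128,1.629,-0.261,0.081,1.032,1.313,0.003,3.469,-0.950
4,0.980,0.397,-0.750,0.725,2.259,2.119,0.938,-0.407,-0.251,0.084,1.037,0.959,-0.094,2.898,0.047
5,1.010,0.425,-0.730,0.741,1.891,1.757,1.712,2.242,-0.240,0.088,1.042,0.643,0.193,2.394,-1.121
6,1.043,0.455,-0.710,0.745,2.433,2.116,1.100,-1.218,-0.228,0.093,1.049,0.432,-0.042,2.085,0.500
7,1.074,0.482,-0.684,0.764,1.750,1.535,2.175,3.139,-0.216,0.098,1.055,0.232,0.344,1.706,-1.475
8,1.108,0.510,-0.661,0.763,2.627,2.133,1.008,-2.521,-0.202,0.103,1.063,0.085,-0.068,1.581,1.140
9,1.137,0.534,-0.632,0.785,1.459,1.229,2.673,4.670,-0.188,0.108,1.069,-0.026,0.489,1.211,-2.000
10,1.171,0.561,-0.608,0.783,2.836,2.162,0.794,-3.943,-0.174,0.113,1.076,-0.178,-0.137,1.253,1.816
11,1.199,0.583,-0.577,0.809,1.122,0.923,3.131,6.296,-0.159,0.119,1.082,-0.193,0.591,0.813,-2.000
12,1.230,0.606,-0.548,0.826,2.733,2.007,1.027,-3.002,-0.144,0.124,1.088,-0.409,-0.110,0.970,1.399
13,1.258,0.627,-0.517,0.846,1.275,0.965,2.868,4.876,-0.129,0.129,1.093,-0.357,0.456,0.549,-2.000
14,1.289,0.649,-0.490,0.848,2.686,1.805,0.963,-3.655,-0.114,0.134,1.099,-0.537,-0.076,0.726,1.710
15,1.316,0.668,-0.458,0.868,1.090,0.775,3.014,5.356,-0.098,0.139,1.103,-0.448,0.458,0.270,-2.000
16,1.345,0.686,-0.429,0.876,2.570,1.603,1.058,-3.282,-0.083,0.144,1.108,-0.672,-0.051,0.502,1.543
17,1.372,0.703,-0.399,0.893,1.130,0.729,2.865,4.664,-0.067,0.149,1.112,-0.559,0.376,0.060,-2.000
18,1.400,0.720,-0.371,0.894,2.483,1.376,1.032,-3.541,-0.051,0.153,1.116,-0.770,-0.016,0.296,1.666
19,1.425,0.734,-0.340,0.909,1.051,0.610,2.860,4.683,-0.035,0.158,1.120,-0.639,0.339,-0.155,-2.000
20,1.452,0.748,-0.312,0.912,2.367,1.145,1.061,-3.415,-0.020,0.162,1.123,-0.865,0.016,0.095,1.611
21,1.477,0.760,-0.283,0.925,1.057,0.531,2.749,4.310,-0.004,0.166,1.126,-0.728,0.284,-0.337,-1.968
22,1.503,0.771,-0.255,0.925,2.249,0.897,1.064,-3.410,0.012,0.170,1.129,-0.944,0.056,-0.099,1.612
23,1.527,0.781,-0.226,0.936,1.044,0.439,2.658,4.086,0.027,0.173,1.130,-0.807,0.241,-0.511,-1.865
24,1.551,0.789,-0.199,0.938,2.099,0.645,1.117,-3.097,0.043,0.177,1.132,-1.014,0.097,-0.296,1.470
25,1.574,0.796,-0.171,0.946,1.079,0.356,2.499,3.592,0.058,0.180,1.134,-0.889,0.197,-0.661,-1.635
26,1.597,0.802,-0.144,0.949,1.917,0.397,1.210,-2.546,0.073,0.182,1.135,-1.071,0.136,-0.495,1.220
27,1.620,0.807,-0.117,0.956,1.133,0.263,2.301,2.924,0.088,0.185,1.135,-0.971,0.161,-0.795,-1.321
28,1.642,0.810,-0.091,0.960,1.726,0.174,1.316,-1.873,0.103,0.187,1.136,-1.118,0.164,-0.689,0.914
29,1.663,0.813,-0.065,0.965,1.178,0.156,2.094,2.207,0.117,0.189,1.136,-1.048,0.137,-0.918,-0.982
30,1.684,0.814,-0.039,0.970,1.550,0.012,1.407,-1.196,0.132,0.191,1.136,-1.158,0.164,-0.870,0.607
31,1.704,0.814,-0.014,0.975,1.197,0.054,1.902,1.541,0.146,0.192,1.135,-1.114,0.113,-1.037,-0.664
32,1.724,0.814,0.011,0.979,1.409,-0.057,1.444,-0.736,0.160,0.193,1.134,-1.191,0.122,-1.030,0.403
33,1.743,0.814,0.035,0.984,1.178,0.048,1.756,1.116,0.173,0.193,1.133,-1.163,0.045,-1.156,-0.455
34,1.762,0.814,0.059,0.988,1.265,-0.098,1.467,-0.375,0.186,0.193,1.132,-1.218,0.082,-1.181,0.247
35,1.779,0.813,0.083,0.992,1.111,0.005,1.644,0.788,0.199,0.192,1.131,-1.204,0.013,-1.276,-0.290
36,1.796,0.813,0.106,0.996,1.128,-0.068,1.466,-0.105,0.212,0.191,1.129,-1.241,0.021,-1.314,0.133
37,1.812,0.812,0.129,1.000,1.019,-0.043,1.555,0.542,0.224,0.190,1.128,-1.242,-0.002,-1.389,-0.164
38,1.828,0.812,0.151,1.004,0.991,-0.007,1.449,0.063,0.235,0.188,1.126,-1.264,-0.039,-1.431,0.066
39,1.842,0.811,0.173,1.007,0.911,-0.046,1.475,0.337,0.247,0.186,1.124,-1.276,-0.028,-1.491,-0.058
40,1.855,0.811,0.195,1.011,0.855,-0.076,1.423,0.128,0.257,0.184,1.122,-1.298,-0.026,-1.537,0.045
41,1.867,0.810,0.216,1.014,0.781,-0.075,1.424,0.268,0.268,0.181,1.120,-1.312,-0.032,-1.584,-0.016
42,1.878,0.810,0.237,1.017,0.712,-0.085,1.390,0.159,0.278,0.179,1.118,-1.333,-0.035,-1.626,0.039
43,1.888,0.810,0.258,1.020,0.635,-0.046,1.383,0.227,0.288,0.176,1.116,-1.353,-0.056,-1.665,0.011
44,1.897,0.810,0.278,1.023,0.558,-0.075,1.360,0.165,0.297,0.173,1.113,-1.378,-0.047,-1.702,0.044
45,1.905,0.811,0.299,1.026,0.473,-0.015,1.351,0.199,0.306,0.170,1.111,-1.402,-0.075,-1.735,0.032
46,1.911,0.812,0.319,1.029,0.387,-0.084,1.340,0.160,0.314,0.167,1.108,-1.425,-0.043,-1.770,0.054
47,1.916,0.814,0.339,1.031,0.299,0.050,1.328,0.178,0.323,0.164,1.106,-1.450,-0.099,-1.793,0.049
48,1.920,0.812,0.359,1.034,0.204,0.060,1.322,0.156,0.331,0.161,1.103,-1.464,-0.098,-1.823,0.062
49,1.923,0.811,0.379,1.036,0.119,0.089,1.314,0.158,0.338,0.159,1.100,-1.473,-0.104,-1.848,0.064
50,1.924,0.810,0.399,1.039,0.043,0.090,1.303,0.146,0.345,0.156,1.098,-1.476,-0.097,-1.872,0.072
51,1.924,0.810,0.418,1.041,0.004,0.140,1.278,0.151,0.352,0.153,1.095,-1.488,-0.111,-1.887,0.073
52,1.923,0.810,0.437,1.043,-0.031,0.115,1.256,0.147,0.359,0.151,1.092,,,,
# final ee position (m): 0.359 0.151 1.092


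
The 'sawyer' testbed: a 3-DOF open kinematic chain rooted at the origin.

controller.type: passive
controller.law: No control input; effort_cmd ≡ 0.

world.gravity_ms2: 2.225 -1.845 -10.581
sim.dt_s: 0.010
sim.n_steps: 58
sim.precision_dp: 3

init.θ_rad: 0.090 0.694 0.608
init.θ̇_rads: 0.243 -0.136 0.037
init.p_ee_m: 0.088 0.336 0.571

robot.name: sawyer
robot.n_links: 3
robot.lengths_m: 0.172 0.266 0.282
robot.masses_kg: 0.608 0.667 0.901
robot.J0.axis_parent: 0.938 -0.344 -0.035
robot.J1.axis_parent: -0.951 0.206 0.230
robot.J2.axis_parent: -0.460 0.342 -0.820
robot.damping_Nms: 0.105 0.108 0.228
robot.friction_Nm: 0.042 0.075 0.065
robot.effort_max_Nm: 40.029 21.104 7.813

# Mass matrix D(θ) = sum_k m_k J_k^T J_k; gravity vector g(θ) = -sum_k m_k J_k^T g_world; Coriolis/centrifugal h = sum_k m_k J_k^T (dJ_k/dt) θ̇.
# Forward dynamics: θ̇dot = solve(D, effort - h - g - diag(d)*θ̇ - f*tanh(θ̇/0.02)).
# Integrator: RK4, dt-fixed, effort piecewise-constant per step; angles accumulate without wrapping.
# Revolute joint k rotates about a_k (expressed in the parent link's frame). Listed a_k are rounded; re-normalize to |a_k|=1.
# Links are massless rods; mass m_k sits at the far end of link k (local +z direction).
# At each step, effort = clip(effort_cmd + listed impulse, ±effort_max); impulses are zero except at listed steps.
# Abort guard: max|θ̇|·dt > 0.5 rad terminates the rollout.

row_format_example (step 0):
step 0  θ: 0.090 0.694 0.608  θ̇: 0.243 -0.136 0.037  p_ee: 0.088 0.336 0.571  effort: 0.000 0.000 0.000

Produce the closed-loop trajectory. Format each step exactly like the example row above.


step 1  θ: 0.094 0.694 0.611  θ̇: 0.451 0.163 0.496  p_ee: 0.088 0.334 0.572  effort: 0.000 0.000 0.000
step 2  θ: 0.099 0.697 0.618  θ̇: 0.632 0.439 0.881  p_ee: 0.088 0.333 0.572  effort: 0.000 0.000 0.000
step 3  θ: 0.106 0.703 0.628  θ̇: 0.797 0.703 1.206  p_ee: 0.088 0.332 0.572  effort: 0.000 0.000 0.000
step 4  θ: 0.115 0.711 0.642  θ̇: 0.947 0.958 1.480  p_ee: 0.088 0.331 0.570  effort: 0.000 0.000 0.000
step 5  θ: 0.125 0.722 0.658  θ̇: 1.086 1.203 1.712  p_ee: 0.088 0.330 0.568  effort: 0.000 0.000 0.000
step 6  θ: 0.137 0.735 0.676  θ̇: 1.214 1.441 1.909  p_ee: 0.088 0.330 0.566  effort: 0.000 0.000 0.000
step 7  θ: 0.149 0.751 0.696  θ̇: 1.333 1.673 2.077  p_ee: 0.088 0.330 0.563  effort: 0.000 0.000 0.000
step 8  θ: 0.163 0.769 0.717  θ̇: 1.443 1.899 2.221  p_ee: 0.088 0.330 0.559  effort: 0.000 0.000 0.000
step 9  θ: 0.178 0.789 0.740  θ̇: 1.547 2.120 2.345  p_ee: 0.089 0.331 0.555  effort: 0.000 0.000 0.000
step 10  θ: 0.194 0.811 0.764  θ̇: 1.644 2.337 2.451  p_ee: 0.089 0.331 0.550  effort: 0.000 0.000 0.000
step 11  θ: 0.211 0.836 0.789  θ̇: 1.736 2.550 2.541  p_ee: 0.089 0.332 0.544  effort: 0.000 0.000 0.000
step 12  θ: 0.229 0.862 0.815  θ̇: 1.822 2.759 2.617  p_ee: 0.089 0.334 0.538  effort: 0.000 0.000 0.000
step 13  θ: 0.247 0.891 0.841  θ̇: 1.903 2.965 2.680  p_ee: 0.089 0.335 0.531  effort: 0.000 0.000 0.000
step 14  θ: 0.267 0.921 0.868  θ̇: 1.979 3.169 2.731  p_ee: 0.089 0.337 0.524  effort: 0.000 0.000 0.000
step 15  θ: 0.287 0.954 0.896  θ̇: 2.050 3.370 2.770  p_ee: 0.089 0.339 0.516  effort: 0.000 0.000 0.000
step 16  θ: 0.308 0.989 0.924  θ̇: 2.117 3.569 2.798  p_ee: 0.089 0.341 0.507  effort: 0.000 0.000 0.000
step 17  θ: 0.329 1.025 0.952  θ̇: 2.179 3.766 2.813  p_ee: 0.088 0.343 0.498  effort: 0.000 0.000 0.000
step 18  θ: 0.351 1.064 0.980  θ̇: 2.237 3.960 2.816  p_ee: 0.088 0.345 0.487  effort: 0.000 0.000 0.000
step 19  θ: 0.374 1.105 1.008  θ̇: 2.290 4.152 2.807  p_ee: 0.088 0.348 0.477  effort: 0.000 0.000 0.000
step 20  θ: 0.397 1.147 1.036  θ̇: 2.338 4.342 2.785  p_ee: 0.087 0.350 0.465  effort: 0.000 0.000 0.000
step 21  θ: 0.421 1.191 1.064  θ̇: 2.380 4.530 2.749  p_ee: 0.086 0.353 0.453  effort: 0.000 0.000 0.000
step 22  θ: 0.445 1.238 1.091  θ̇: 2.417 4.714 2.700  p_ee: 0.086 0.356 0.440  effort: 0.000 0.000 0.000
step 23  θ: 0.469 1.286 1.118  θ̇: 2.448 4.895 2.636  p_ee: 0.085 0.358 0.426  effort: 0.000 0.000 0.000
step 24  θ: 0.494 1.336 1.144  θ̇: 2.472 5.072 2.557  p_ee: 0.084 0.361 0.411  effort: 0.000 0.000 0.000
step 25  θ: 0.518 1.387 1.169  θ̇: 2.489 5.245 2.463  p_ee: 0.083 0.364 0.396  effort: 0.000 0.000 0.000
step 26  θ: 0.543 1.440 1.193  θ̇: 2.496 5.413 2.353  p_ee: 0.082 0.367 0.379  effort: 0.000 0.000 0.000
step 27  θ: 0.568 1.495 1.216  θ̇: 2.495 5.574 2.227  p_ee: 0.080 0.370 0.362  effort: 0.000 0.000 0.000
step 28  θ: 0.593 1.552 1.237  θ̇: 2.482 5.728 2.084  p_ee: 0.079 0.372 0.344  effort: 0.000 0.000 0.000
step 29  θ: 0.618 1.610 1.257  θ̇: 2.456 5.874 1.926  p_ee: 0.078 0.375 0.325  effort: 0.000 0.000 0.000
step 30  θ: 0.642 1.669 1.276  θ̇: 2.415 6.010 1.752  p_ee: 0.076 0.378 0.305  effort: 0.000 0.000 0.000
step 31  θ: 0.666 1.730 1.292  θ̇: 2.357 6.134 1.563  p_ee: 0.074 0.380 0.285  effort: 0.000 0.000 0.000
step 32  θ: 0.689 1.792 1.307  θ̇: 2.278 6.246 1.361  p_ee: 0.072 0.382 0.263  effort: 0.000 0.000 0.000
step 33  θ: 0.712 1.855 1.320  θ̇: 2.174 6.342 1.146  p_ee: 0.070 0.384 0.240  effort: 0.000 0.000 0.000
step 34  θ: 0.733 1.919 1.330  θ̇: 2.042 6.420 0.920  p_ee: 0.068 0.386 0.216  effort: 0.000 0.000 0.000
step 35  θ: 0.752 1.983 1.338  θ̇: 1.876 6.478 0.687  p_ee: 0.066 0.387 0.191  effort: 0.000 0.000 0.000
step 36  θ: 0.770 2.048 1.344  θ̇: 1.671 6.513 0.449  p_ee: 0.064 0.387 0.165  effort: 0.000 0.000 0.000
step 37  θ: 0.786 2.113 1.347  θ̇: 1.421 6.522 0.210  p_ee: 0.061 0.387 0.138  effort: 0.000 0.000 0.000
step 38  θ: 0.798 2.179 1.348  θ̇: 1.120 6.502 -0.018  p_ee: 0.059 0.386 0.110  effort: 0.000 0.000 0.000
step 39  θ: 0.808 2.243 1.347  θ̇: 0.761 6.450 -0.198  p_ee: 0.056 0.384 0.080  effort: 0.000 0.000 0.000
step 40  θ: 0.813 2.308 1.344  θ̇: 0.344 6.366 -0.370  p_ee: 0.052 0.381 0.050  effort: 0.000 0.000 0.000
step 41  θ: 0.815 2.371 1.339  θ̇: -0.128 6.253 -0.535  p_ee: 0.049 0.377 0.019  effort: 0.000 0.000 0.000
step 42  θ: 0.811 2.433 1.333  θ̇: -0.632 6.124 -0.692  p_ee: 0.045 0.371 -0.014  effort: 0.000 0.000 0.000
step 43  θ: 0.802 2.493 1.326  θ̇: -1.172 5.976 -0.839  p_ee: 0.041 0.362 -0.046  effort: 0.000 0.000 0.000
step 44  θ: 0.787 2.552 1.317  θ̇: -1.725 5.820 -0.980  p_ee: 0.035 0.352 -0.080  effort: 0.000 0.000 0.000
step 45  θ: 0.767 2.610 1.306  θ̇: -2.261 5.674 -1.120  p_ee: 0.029 0.339 -0.113  effort: 0.000 0.000 0.000
step 46  θ: 0.742 2.666 1.294  θ̇: -2.744 5.557 -1.267  p_ee: 0.023 0.323 -0.146  effort: 0.000 0.000 0.000
step 47  θ: 0.713 2.721 1.281  θ̇: -3.133 5.493 -1.431  p_ee: 0.015 0.303 -0.179  effort: 0.000 0.000 0.000
step 48  θ: 0.680 2.776 1.265  θ̇: -3.385 5.504 -1.623  p_ee: 0.006 0.281 -0.210  effort: 0.000 0.000 0.000
step 49  θ: 0.646 2.831 1.248  θ̇: -3.461 5.611 -1.854  p_ee: -0.005 0.255 -0.239  effort: 0.000 0.000 0.000
step 50  θ: 0.612 2.888 1.228  θ̇: -3.329 5.833 -2.131  p_ee: -0.016 0.226 -0.266  effort: 0.000 0.000 0.000
step 51  θ: 0.580 2.948 1.205  θ̇: -2.969 6.179 -2.459  p_ee: -0.028 0.195 -0.291  effort: 0.000 0.000 0.000
step 52  θ: 0.553 3.012 1.179  θ̇: -2.379 6.649 -2.839  p_ee: -0.041 0.160 -0.312  effort: 0.000 0.000 0.000
step 53  θ: 0.533 3.082 1.148  θ̇: -1.579 7.230 -3.262  p_ee: -0.054 0.124 -0.330  effort: 0.000 0.000 0.000
step 54  θ: 0.522 3.157 1.113  θ̇: -0.617 7.896 -3.711  p_ee: -0.067 0.086 -0.345  effort: 0.000 0.000 0.000
step 55  θ: 0.521 3.240 1.074  θ̇: 0.435 8.608 -4.161  p_ee: -0.080 0.047 -0.357  effort: 0.000 0.000 0.000
step 56  θ: 0.531 3.329 1.030  θ̇: 1.490 9.321 -4.576  p_ee: -0.093 0.007 -0.366  effort: 0.000 0.000 0.000
step 57  θ: 0.551 3.426 0.983  θ̇: 2.512 10.021 -4.937  p_ee: -0.105 -0.032 -0.373  effort: 0.000 0.000 0.000
step 58  θ: 0.581 3.530 0.932  θ̇: 3.462 10.691 -5.220  p_ee: -0.116 -0.073 -0.379


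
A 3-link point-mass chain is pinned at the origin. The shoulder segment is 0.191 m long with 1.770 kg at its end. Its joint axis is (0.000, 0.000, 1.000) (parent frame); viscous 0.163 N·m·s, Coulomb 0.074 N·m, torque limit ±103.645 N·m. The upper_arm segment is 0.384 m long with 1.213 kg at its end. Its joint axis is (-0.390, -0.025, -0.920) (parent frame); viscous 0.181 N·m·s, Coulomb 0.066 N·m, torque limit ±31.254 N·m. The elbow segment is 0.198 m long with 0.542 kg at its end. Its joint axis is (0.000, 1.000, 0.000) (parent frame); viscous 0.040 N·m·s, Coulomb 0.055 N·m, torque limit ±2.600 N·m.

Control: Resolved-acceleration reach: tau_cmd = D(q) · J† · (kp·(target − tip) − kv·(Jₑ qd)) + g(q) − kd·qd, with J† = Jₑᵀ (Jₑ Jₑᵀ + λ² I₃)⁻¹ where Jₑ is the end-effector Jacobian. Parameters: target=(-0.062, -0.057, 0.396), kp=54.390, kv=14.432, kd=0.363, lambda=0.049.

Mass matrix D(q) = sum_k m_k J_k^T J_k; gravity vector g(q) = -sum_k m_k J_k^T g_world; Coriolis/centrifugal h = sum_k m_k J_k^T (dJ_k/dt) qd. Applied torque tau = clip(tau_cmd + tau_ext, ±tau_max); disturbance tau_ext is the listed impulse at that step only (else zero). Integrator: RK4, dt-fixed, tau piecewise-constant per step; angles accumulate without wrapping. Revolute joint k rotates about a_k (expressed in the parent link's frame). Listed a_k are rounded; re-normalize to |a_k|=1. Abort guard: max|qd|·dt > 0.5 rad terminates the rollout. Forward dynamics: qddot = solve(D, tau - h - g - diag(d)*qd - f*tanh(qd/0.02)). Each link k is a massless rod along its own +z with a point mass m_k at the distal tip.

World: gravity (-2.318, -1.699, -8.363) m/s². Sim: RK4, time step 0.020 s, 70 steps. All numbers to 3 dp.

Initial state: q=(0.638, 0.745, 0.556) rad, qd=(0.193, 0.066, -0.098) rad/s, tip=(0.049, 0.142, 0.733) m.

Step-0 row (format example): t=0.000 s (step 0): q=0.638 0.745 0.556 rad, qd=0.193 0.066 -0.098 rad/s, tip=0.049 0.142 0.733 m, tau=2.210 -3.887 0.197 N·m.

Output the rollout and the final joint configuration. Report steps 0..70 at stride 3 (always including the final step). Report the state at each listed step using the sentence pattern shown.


t=0.060 s (step 3): q=0.812 0.617 0.639 rad, qd=4.037 -3.704 1.268 rad/s, tip=0.043 0.135 0.728 m, tau=-0.357 -2.068 -0.188 N·m.
t=0.120 s (step 6): q=1.028 0.360 0.675 rad, qd=2.581 -4.417 0.007 rad/s, tip=0.035 0.125 0.728 m, tau=-0.693 -0.729 0.132 N·m.
t=0.180 s (step 9): q=1.102 0.150 0.673 rad, qd=0.177 -2.338 0.068 rad/s, tip=0.042 0.116 0.730 m, tau=0.071 0.499 -0.144 N·m.
t=0.240 s (step 12): q=1.104 0.078 0.686 rad, qd=0.031 -0.292 0.312 rad/s, tip=0.050 0.115 0.728 m, tau=-0.001 0.181 -0.274 N·m.
t=0.300 s (step 15): q=1.105 0.085 0.706 rad, qd=0.059 0.323 0.357 rad/s, tip=0.050 0.118 0.726 m, tau=-0.068 -0.186 -0.287 N·m.
t=0.360 s (step 18): q=1.109 0.105 0.728 rad, qd=0.076 0.295 0.380 rad/s, tip=0.050 0.121 0.723 m, tau=-0.082 -0.322 -0.296 N·m.
t=0.420 s (step 21): q=1.114 0.118 0.752 rad, qd=0.101 0.152 0.410 rad/s, tip=0.050 0.125 0.720 m, tau=-0.084 -0.315 -0.312 N·m.
t=0.480 s (step 24): q=1.120 0.125 0.777 rad, qd=0.105 0.100 0.447 rad/s, tip=0.051 0.128 0.716 m, tau=-0.082 -0.271 -0.332 N·m.
t=0.540 s (step 27): q=1.127 0.132 0.805 rad, qd=0.107 0.129 0.488 rad/s, tip=0.052 0.132 0.712 m, tau=-0.085 -0.244 -0.353 N·m.
t=0.600 s (step 30): q=1.133 0.141 0.836 rad, qd=0.114 0.183 0.533 rad/s, tip=0.053 0.136 0.708 m, tau=-0.092 -0.233 -0.375 N·m.
t=0.660 s (step 33): q=1.140 0.154 0.869 rad, qd=0.124 0.238 0.580 rad/s, tip=0.054 0.140 0.703 m, tau=-0.102 -0.224 -0.397 N·m.
t=0.720 s (step 36): q=1.148 0.170 0.906 rad, qd=0.136 0.297 0.631 rad/s, tip=0.055 0.145 0.698 m, tau=-0.113 -0.209 -0.421 N·m.
t=0.780 s (step 39): q=1.156 0.190 0.945 rad, qd=0.149 0.372 0.686 rad/s, tip=0.056 0.149 0.691 m, tau=-0.126 -0.186 -0.445 N·m.
t=0.840 s (step 42): q=1.166 0.215 0.988 rad, qd=0.164 0.474 0.745 rad/s, tip=0.056 0.154 0.684 m, tau=-0.142 -0.153 -0.470 N·m.
t=0.900 s (step 45): q=1.176 0.247 1.034 rad, qd=0.182 0.617 0.808 rad/s, tip=0.057 0.158 0.677 m, tau=-0.163 -0.106 -0.496 N·m.
t=0.960 s (step 48): q=1.188 0.290 1.085 rad, qd=0.204 0.815 0.877 rad/s, tip=0.057 0.163 0.668 m, tau=-0.191 -0.040 -0.521 N·m.
t=1.020 s (step 51): q=1.201 0.347 1.140 rad, qd=0.234 1.093 0.952 rad/s, tip=0.058 0.167 0.659 m, tau=-0.230 0.053 -0.545 N·m.
t=1.080 s (step 54): q=1.216 0.424 1.199 rad, qd=0.276 1.483 1.037 rad/s, tip=0.059 0.171 0.648 m, tau=-0.289 0.183 -0.567 N·m.
t=1.140 s (step 57): q=1.234 0.528 1.264 rad, qd=0.335 2.015 1.134 rad/s, tip=0.059 0.173 0.637 m, tau=-0.380 0.345 -0.586 N·m.
t=1.200 s (step 60): q=1.256 0.669 1.336 rad, qd=0.413 2.683 1.247 rad/s, tip=0.060 0.174 0.625 m, tau=-0.516 0.498 -0.602 N·m.
t=1.260 s (step 63): q=1.283 0.850 1.414 rad, qd=0.491 3.342 1.370 rad/s, tip=0.061 0.172 0.612 m, tau=-0.674 0.524 -0.615 N·m.
t=1.320 s (step 66): q=1.313 1.062 1.499 rad, qd=0.504 3.647 1.474 rad/s, tip=0.062 0.166 0.599 m, tau=-0.765 0.346 -0.627 N·m.
t=1.380 s (step 69): q=1.341 1.275 1.590 rad, qd=0.402 3.365 1.535 rad/s, tip=0.062 0.157 0.585 m, tau=-0.755 0.147 -0.648 N·m.
t=1.400 s (step 70): q=1.348 1.340 1.620 rad, qd=0.349 3.181 1.547 rad/s, tip=0.062 0.153 0.581 m.
final q (rad): 1.348 1.340 1.620


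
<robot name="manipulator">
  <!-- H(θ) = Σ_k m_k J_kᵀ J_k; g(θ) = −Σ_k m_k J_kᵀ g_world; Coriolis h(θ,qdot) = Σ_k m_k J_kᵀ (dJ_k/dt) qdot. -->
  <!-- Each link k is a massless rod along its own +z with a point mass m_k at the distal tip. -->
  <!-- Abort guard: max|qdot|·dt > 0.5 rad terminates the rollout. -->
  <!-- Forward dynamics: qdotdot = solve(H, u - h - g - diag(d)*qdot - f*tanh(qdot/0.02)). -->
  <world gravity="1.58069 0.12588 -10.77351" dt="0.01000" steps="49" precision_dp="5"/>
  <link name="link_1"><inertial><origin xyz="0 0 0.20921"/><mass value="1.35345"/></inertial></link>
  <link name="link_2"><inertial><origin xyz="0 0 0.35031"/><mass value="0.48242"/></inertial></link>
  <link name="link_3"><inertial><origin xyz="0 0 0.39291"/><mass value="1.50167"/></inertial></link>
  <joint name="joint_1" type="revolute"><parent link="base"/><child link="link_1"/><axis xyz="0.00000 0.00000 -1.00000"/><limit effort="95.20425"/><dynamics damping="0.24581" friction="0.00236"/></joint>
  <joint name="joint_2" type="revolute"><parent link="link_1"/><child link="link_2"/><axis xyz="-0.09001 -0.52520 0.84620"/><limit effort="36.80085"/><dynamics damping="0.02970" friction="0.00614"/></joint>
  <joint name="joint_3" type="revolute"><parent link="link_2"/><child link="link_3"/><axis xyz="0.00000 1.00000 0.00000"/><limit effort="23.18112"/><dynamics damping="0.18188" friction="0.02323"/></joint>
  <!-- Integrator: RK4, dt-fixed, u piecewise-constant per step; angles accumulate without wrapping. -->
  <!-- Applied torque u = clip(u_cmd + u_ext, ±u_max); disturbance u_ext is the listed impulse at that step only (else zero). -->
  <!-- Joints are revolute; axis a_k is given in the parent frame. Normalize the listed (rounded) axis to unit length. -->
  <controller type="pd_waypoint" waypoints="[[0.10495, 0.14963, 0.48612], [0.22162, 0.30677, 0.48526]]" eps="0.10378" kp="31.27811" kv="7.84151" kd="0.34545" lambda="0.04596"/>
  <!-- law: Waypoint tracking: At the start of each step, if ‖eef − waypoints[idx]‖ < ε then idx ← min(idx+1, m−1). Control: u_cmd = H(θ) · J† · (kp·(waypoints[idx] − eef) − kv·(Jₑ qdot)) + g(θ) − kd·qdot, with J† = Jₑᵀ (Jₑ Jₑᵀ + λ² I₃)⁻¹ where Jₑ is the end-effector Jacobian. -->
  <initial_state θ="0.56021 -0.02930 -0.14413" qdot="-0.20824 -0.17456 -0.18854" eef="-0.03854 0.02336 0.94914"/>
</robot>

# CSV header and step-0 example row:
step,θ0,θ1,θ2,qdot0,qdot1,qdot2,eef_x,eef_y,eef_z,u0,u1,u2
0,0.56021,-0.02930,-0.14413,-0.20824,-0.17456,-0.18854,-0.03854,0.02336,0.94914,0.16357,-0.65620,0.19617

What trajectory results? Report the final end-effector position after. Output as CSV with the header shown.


step,θ0,θ1,θ2,qdot0,qdot1,qdot2,eef_x,eef_y,eef_z,u0,u1,u2
1,0.56246,-0.03372,-0.14860,0.52816,-0.69283,-0.68816,-0.03855,0.02339,0.94901,-0.09426,-0.49110,0.34066
2,0.56580,-0.04191,-0.15665,0.18374,-0.94612,-0.92287,-0.03851,0.02339,0.94879,0.03519,-0.41480,0.36864
3,0.56822,-0.05246,-0.16685,0.27630,-1.16099,-1.11512,-0.03843,0.02330,0.94849,0.01067,-0.36976,0.37696
4,0.57073,-0.06496,-0.17879,0.22424,-1.34104,-1.27368,-0.03826,0.02318,0.94812,0.04061,-0.33816,0.36748
5,0.57306,-0.07924,-0.19229,0.23123,-1.51492,-1.42645,-0.03801,0.02304,0.94767,0.05277,-0.30797,0.35229
6,0.57537,-0.09524,-0.20730,0.22154,-1.68551,-1.57749,-0.03766,0.02290,0.94714,0.07435,-0.27212,0.33262
7,0.57765,-0.11292,-0.22381,0.22176,-1.85249,-1.72667,-0.03720,0.02278,0.94651,0.09561,-0.22563,0.30873
8,0.57994,-0.13224,-0.24179,0.22326,-2.01227,-1.87108,-0.03662,0.02271,0.94576,0.11880,-0.16488,0.28007
9,0.58228,-0.15309,-0.26117,0.22981,-2.15984,-2.00635,-0.03590,0.02271,0.94490,0.14121,-0.08818,0.24627
10,0.58471,-0.17534,-0.28183,0.23983,-2.29057,-2.12869,-0.03503,0.02279,0.94390,0.16164,0.00407,0.20790
11,0.58724,-0.19878,-0.30364,0.25240,-2.40098,-2.23544,-0.03402,0.02298,0.94276,0.17853,0.10929,0.16659
12,0.58990,-0.22322,-0.32643,0.26520,-2.48944,-2.32574,-0.03285,0.02330,0.94148,0.19108,0.22333,0.12499
13,0.59267,-0.24843,-0.35004,0.27599,-2.55608,-2.40028,-0.03152,0.02376,0.94005,0.19892,0.34121,0.08629
14,0.59552,-0.27421,-0.37433,0.28283,-2.60236,-2.46082,-0.03005,0.02438,0.93847,0.20212,0.45806,0.05380
15,0.59840,-0.30036,-0.39916,0.28460,-2.63051,-2.50962,-0.02843,0.02515,0.93674,0.20103,0.56969,0.03040
16,0.60126,-0.32671,-0.42443,0.28094,-2.64305,-2.54893,-0.02669,0.02610,0.93485,0.19613,0.67291,0.01840
17,0.60405,-0.35312,-0.45006,0.27217,-2.64244,-2.58079,-0.02483,0.02721,0.93282,0.18796,0.76560,0.01939
18,0.60672,-0.37947,-0.47598,0.25898,-2.63092,-2.60686,-0.02285,0.02850,0.93063,0.17703,0.84660,0.03427
19,0.60924,-0.40567,-0.50214,0.24229,-2.61046,-2.62841,-0.02078,0.02997,0.92828,0.16384,0.91550,0.06343
20,0.61157,-0.43162,-0.52850,0.22301,-2.58272,-2.64641,-0.01862,0.03162,0.92578,0.14884,0.97251,0.10677
21,0.61369,-0.45727,-0.55503,0.20199,-2.54910,-2.66156,-0.01637,0.03345,0.92312,0.13245,1.01819,0.16389
22,0.61560,-0.48256,-0.58169,0.17996,-2.51076,-2.67434,-0.01406,0.03545,0.92030,0.11502,1.05339,0.23414
23,0.61728,-0.50744,-0.60847,0.15750,-2.46869,-2.68511,-0.01167,0.03762,0.91732,0.09687,1.07905,0.31672
24,0.61874,-0.53189,-0.63536,0.13509,-2.42368,-2.69406,-0.00923,0.03996,0.91418,0.07825,1.09623,0.41074
25,0.61997,-0.55588,-0.66232,0.11306,-2.37642,-2.70137,-0.00673,0.04246,0.91087,0.05941,1.10593,0.51525
26,0.62098,-0.57939,-0.68935,0.09167,-2.32748,-2.70710,-0.00419,0.04511,0.90740,0.04054,1.10916,0.62929
27,0.62179,-0.60241,-0.71643,0.07110,-2.27735,-2.71130,-0.00161,0.04791,0.90376,0.02180,1.10684,0.75187
28,0.62240,-0.62492,-0.74354,0.05149,-2.22642,-2.71400,0.00102,0.05084,0.89996,0.00335,1.09982,0.88207
29,0.62281,-0.64691,-0.77068,0.03301,-2.17501,-2.71520,0.00367,0.05390,0.89600,-0.01473,1.08890,1.01894
30,0.62305,-0.66840,-0.79782,0.01600,-2.12335,-2.71485,0.00635,0.05707,0.89187,-0.03242,1.07473,1.16161
31,0.62313,-0.68936,-0.82494,0.00105,-2.07156,-2.71290,0.00905,0.06035,0.88757,-0.04983,1.05790,1.30919
32,0.62306,-0.70981,-0.85204,-0.01207,-2.01987,-2.70938,0.01176,0.06371,0.88312,-0.06679,1.03898,1.46093
33,0.62288,-0.72975,-0.87910,-0.02434,-1.96865,-2.70439,0.01449,0.06716,0.87851,-0.08288,1.01849,1.61609
34,0.62257,-0.74917,-0.90610,-0.03605,-1.91809,-2.69792,0.01721,0.07068,0.87374,-0.09793,0.99688,1.77395
35,0.62215,-0.76810,-0.93303,-0.04694,-1.86826,-2.68993,0.01994,0.07425,0.86882,-0.11197,0.97450,1.93384
36,0.62163,-0.78653,-0.95987,-0.05676,-1.81917,-2.68038,0.02266,0.07787,0.86375,-0.12507,0.95161,2.09508
37,0.62101,-0.80447,-0.98661,-0.06539,-1.77086,-2.66927,0.02537,0.08151,0.85854,-0.13726,0.92849,2.25709
38,0.62032,-0.82194,-1.01323,-0.07275,-1.72336,-2.65657,0.02807,0.08518,0.85319,-0.14853,0.90533,2.41931
39,0.61956,-0.83893,-1.03972,-0.07883,-1.67667,-2.64231,0.03074,0.08886,0.84770,-0.15892,0.88233,2.58121
40,0.61874,-0.85546,-1.06605,-0.08364,-1.63082,-2.62649,0.03339,0.09253,0.84209,-0.16843,0.85964,2.74233
41,0.61789,-0.87154,-1.09222,-0.08720,-1.58581,-2.60914,0.03600,0.09619,0.83636,-0.17709,0.83737,2.90220
42,0.61700,-0.88717,-1.11821,-0.08955,-1.54164,-2.59027,0.03859,0.09982,0.83052,-0.18491,0.81563,3.06042
43,0.61610,-0.90236,-1.14400,-0.09074,-1.49832,-2.56992,0.04113,0.10342,0.82456,-0.19195,0.79451,3.21662
44,0.61519,-0.91713,-1.16959,-0.09083,-1.45583,-2.54811,0.04363,0.10698,0.81852,-0.19823,0.77407,3.37044
45,0.61429,-0.93147,-1.19494,-0.08988,-1.41417,-2.52489,0.04609,0.11049,0.81238,-0.20379,0.75435,3.52156
46,0.61340,-0.94541,-1.22006,-0.08798,-1.37334,-2.50029,0.04849,0.11393,0.80616,-0.20869,0.73539,3.66969
47,0.61253,-0.95893,-1.24493,-0.08521,-1.33332,-2.47436,0.05085,0.11731,0.79987,-0.21297,0.71722,3.81457
48,0.61170,-0.97207,-1.26953,-0.08165,-1.29413,-2.44715,0.05315,0.12062,0.79351,-0.21667,0.69987,3.95596
49,0.61091,-0.98481,-1.29385,-0.07738,-1.25575,-2.41870,0.05539,0.12384,0.78710,,,
# final eef position (m): 0.05539 0.12384 0.78710


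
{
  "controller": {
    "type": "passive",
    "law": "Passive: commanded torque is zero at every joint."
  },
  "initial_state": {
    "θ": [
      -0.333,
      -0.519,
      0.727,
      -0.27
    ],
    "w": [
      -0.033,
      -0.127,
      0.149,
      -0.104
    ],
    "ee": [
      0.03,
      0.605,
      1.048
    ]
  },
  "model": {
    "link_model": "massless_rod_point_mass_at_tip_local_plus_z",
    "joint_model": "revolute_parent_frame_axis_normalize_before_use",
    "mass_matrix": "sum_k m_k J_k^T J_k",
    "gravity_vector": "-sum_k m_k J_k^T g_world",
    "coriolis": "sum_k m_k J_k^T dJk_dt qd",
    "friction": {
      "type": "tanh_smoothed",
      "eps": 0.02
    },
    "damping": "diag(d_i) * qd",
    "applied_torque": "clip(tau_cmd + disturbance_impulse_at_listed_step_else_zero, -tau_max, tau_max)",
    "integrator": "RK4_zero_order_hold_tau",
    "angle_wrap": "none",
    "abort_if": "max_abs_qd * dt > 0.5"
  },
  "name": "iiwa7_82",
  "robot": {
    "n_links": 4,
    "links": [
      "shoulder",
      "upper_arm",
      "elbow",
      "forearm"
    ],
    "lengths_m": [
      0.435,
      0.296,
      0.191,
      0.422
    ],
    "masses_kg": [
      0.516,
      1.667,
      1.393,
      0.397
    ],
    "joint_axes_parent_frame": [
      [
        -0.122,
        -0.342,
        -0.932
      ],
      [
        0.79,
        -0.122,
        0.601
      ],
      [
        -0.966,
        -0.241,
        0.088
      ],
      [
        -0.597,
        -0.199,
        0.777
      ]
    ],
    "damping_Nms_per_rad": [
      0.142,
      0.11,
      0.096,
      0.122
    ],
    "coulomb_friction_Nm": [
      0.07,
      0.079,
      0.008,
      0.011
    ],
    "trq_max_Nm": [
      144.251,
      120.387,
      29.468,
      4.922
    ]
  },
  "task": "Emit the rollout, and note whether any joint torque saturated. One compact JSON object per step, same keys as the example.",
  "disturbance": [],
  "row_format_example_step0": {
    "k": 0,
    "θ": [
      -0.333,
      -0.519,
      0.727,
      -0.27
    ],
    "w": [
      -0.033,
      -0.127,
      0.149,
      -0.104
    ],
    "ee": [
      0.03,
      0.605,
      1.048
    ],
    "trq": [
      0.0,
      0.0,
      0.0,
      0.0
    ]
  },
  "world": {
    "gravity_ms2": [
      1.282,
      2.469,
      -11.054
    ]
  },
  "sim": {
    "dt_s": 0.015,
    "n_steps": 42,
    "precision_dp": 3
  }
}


{"k":1,"\u03b8":[-0.335,-0.523,0.732,-0.278],"w":[-0.262,-0.396,0.506,-0.945],"ee":[0.03,0.607,1.046],"trq":[0.0,0.0,0.0,0.0]}
{"k":2,"\u03b8":[-0.341,-0.531,0.742,-0.297],"w":[-0.485,-0.675,0.776,-1.571],"ee":[0.03,0.611,1.041],"trq":[0.0,0.0,0.0,0.0]}
{"k":3,"\u03b8":[-0.35,-0.543,0.755,-0.324],"w":[-0.7,-0.968,0.968,-2.027],"ee":[0.029,0.616,1.035],"trq":[0.0,0.0,0.0,0.0]}
{"k":4,"\u03b8":[-0.362,-0.56,0.77,-0.357],"w":[-0.91,-1.278,1.09,-2.347],"ee":[0.029,0.623,1.026],"trq":[0.0,0.0,0.0,0.0]}
{"k":5,"\u03b8":[-0.377,-0.582,0.787,-0.394],"w":[-1.117,-1.606,1.146,-2.558],"ee":[0.029,0.632,1.014],"trq":[0.0,0.0,0.0,0.0]}
{"k":6,"\u03b8":[-0.395,-0.608,0.805,-0.434],"w":[-1.321,-1.953,1.139,-2.68],"ee":[0.028,0.643,1.001],"trq":[0.0,0.0,0.0,0.0]}
{"k":7,"\u03b8":[-0.417,-0.64,0.821,-0.474],"w":[-1.522,-2.32,1.073,-2.728],"ee":[0.027,0.655,0.984],"trq":[0.0,0.0,0.0,0.0]}
{"k":8,"\u03b8":[-0.441,-0.678,0.836,-0.515],"w":[-1.719,-2.708,0.948,-2.714],"ee":[0.026,0.669,0.965],"trq":[0.0,0.0,0.0,0.0]}
{"k":9,"\u03b8":[-0.468,-0.722,0.849,-0.555],"w":[-1.911,-3.116,0.765,-2.647],"ee":[0.025,0.684,0.944],"trq":[0.0,0.0,0.0,0.0]}
{"k":10,"\u03b8":[-0.498,-0.772,0.859,-0.594],"w":[-2.094,-3.546,0.525,-2.538],"ee":[0.025,0.701,0.919],"trq":[0.0,0.0,0.0,0.0]}
{"k":11,"\u03b8":[-0.531,-0.828,0.865,-0.631],"w":[-2.268,-3.997,0.23,-2.392],"ee":[0.024,0.719,0.892],"trq":[0.0,0.0,0.0,0.0]}
{"k":12,"\u03b8":[-0.566,-0.892,0.866,-0.666],"w":[-2.433,-4.47,-0.12,-2.215],"ee":[0.023,0.738,0.861],"trq":[0.0,0.0,0.0,0.0]}
{"k":13,"\u03b8":[-0.604,-0.962,0.861,-0.698],"w":[-2.594,-4.966,-0.524,-2.006],"ee":[0.023,0.757,0.828],"trq":[0.0,0.0,0.0,0.0]}
{"k":14,"\u03b8":[-0.644,-1.041,0.85,-0.726],"w":[-2.763,-5.491,-0.992,-1.749],"ee":[0.023,0.777,0.792],"trq":[0.0,0.0,0.0,0.0]}
{"k":15,"\u03b8":[-0.687,-1.127,0.831,-0.75],"w":[-2.948,-6.049,-1.532,-1.428],"ee":[0.024,0.798,0.752],"trq":[0.0,0.0,0.0,0.0]}
{"k":16,"\u03b8":[-0.733,-1.222,0.803,-0.768],"w":[-3.16,-6.647,-2.149,-1.027],"ee":[0.026,0.818,0.709],"trq":[0.0,0.0,0.0,0.0]}
{"k":17,"\u03b8":[-0.782,-1.327,0.766,-0.78],"w":[-3.405,-7.293,-2.847,-0.528],"ee":[0.028,0.838,0.663],"trq":[0.0,0.0,0.0,0.0]}
{"k":18,"\u03b8":[-0.835,-1.442,0.717,-0.784],"w":[-3.692,-8.001,-3.626,0.079],"ee":[0.031,0.857,0.614],"trq":[0.0,0.0,0.0,0.0]}
{"k":19,"\u03b8":[-0.893,-1.567,0.657,-0.777],"w":[-4.026,-8.785,-4.474,0.792],"ee":[0.034,0.875,0.562],"trq":[0.0,0.0,0.0,0.0]}
{"k":20,"\u03b8":[-0.956,-1.706,0.583,-0.759],"w":[-4.423,-9.665,-5.389,1.653],"ee":[0.038,0.891,0.508],"trq":[0.0,0.0,0.0,0.0]}
{"k":21,"\u03b8":[-1.026,-1.858,0.495,-0.727],"w":[-4.895,-10.665,-6.341,2.655],"ee":[0.041,0.905,0.45],"trq":[0.0,0.0,0.0,0.0]}
{"k":22,"\u03b8":[-1.103,-2.026,0.393,-0.679],"w":[-5.465,-11.81,-7.27,3.747],"ee":[0.043,0.917,0.39],"trq":[0.0,0.0,0.0,0.0]}
{"k":23,"\u03b8":[-1.19,-2.213,0.278,-0.615],"w":[-6.166,-13.12,-8.053,4.775],"ee":[0.043,0.925,0.327],"trq":[0.0,0.0,0.0,0.0]}
{"k":24,"\u03b8":[-1.289,-2.421,0.153,-0.538],"w":[-7.063,-14.604,-8.464,5.399],"ee":[0.039,0.929,0.26],"trq":[0.0,0.0,0.0,0.0]}
{"k":25,"\u03b8":[-1.404,-2.652,0.027,-0.458],"w":[-8.289,-16.293,-8.148,5.033],"ee":[0.031,0.928,0.189],"trq":[0.0,0.0,0.0,0.0]}
{"k":26,"\u03b8":[-1.541,-2.912,-0.086,-0.395],"w":[-10.139,-18.401,-6.712,2.943],"ee":[0.017,0.921,0.114],"trq":[0.0,0.0,0.0,0.0]}
{"k":27,"\u03b8":[-1.714,-3.209,-0.166,-0.384],"w":[-13.096,-21.452,-3.45,-2.245],"ee":[0.0,0.909,0.033],"trq":[0.0,0.0,0.0,0.0]}
{"k":28,"\u03b8":[-1.937,-3.554,-0.164,-0.505],"w":[-16.17,-23.647,4.892,-16.118],"ee":[-0.015,0.897,-0.049],"trq":[0.0,0.0,0.0,0.0]}
{"k":29,"\u03b8":[-2.17,-3.877,-0.014,-0.88],"w":[-14.196,-18.703,13.661,-31.724],"ee":[-0.018,0.88,-0.122],"trq":[0.0,0.0,0.0,0.0]}
{"k":30,"\u03b8":[-2.355,-4.117,0.185,-1.372],"w":[-10.498,-13.589,11.729,-32.367],"ee":[0.005,0.843,-0.184],"trq":[0.0,0.0,0.0,0.0]}
{"k":31,"\u03b8":[-2.489,-4.294,0.326,-1.835],"w":[-7.599,-10.264,6.972,-29.299],"ee":[0.055,0.793,-0.228],"trq":[0.0,0.0,0.0,0.0]}
{"k":32,"\u03b8":[-2.587,-4.429,0.397,-2.255],"w":[-5.478,-7.848,2.63,-26.809],"ee":[0.121,0.741,-0.249],"trq":[0.0,0.0,0.0,0.0]}
{"k":33,"\u03b8":[-2.656,-4.53,0.409,-2.645],"w":[-3.775,-5.65,-0.779,-25.452],"ee":[0.198,0.694,-0.251],"trq":[0.0,0.0,0.0,0.0]}
{"k":34,"\u03b8":[-2.701,-4.598,0.382,-3.023],"w":[-2.309,-3.264,-2.383,-24.949],"ee":[0.282,0.661,-0.234],"trq":[0.0,0.0,0.0,0.0]}
{"k":35,"\u03b8":[-2.727,-4.628,0.354,-3.393],"w":[-1.22,-0.877,-0.956,-24.288],"ee":[0.368,0.649,-0.204],"trq":[0.0,0.0,0.0,0.0]}
{"k":36,"\u03b8":[-2.74,-4.628,0.361,-3.748],"w":[-0.613,0.759,1.916,-23.02],"ee":[0.445,0.658,-0.164],"trq":[0.0,0.0,0.0,0.0]}
{"k":37,"\u03b8":[-2.747,-4.61,0.407,-4.084],"w":[-0.261,1.573,4.023,-21.773],"ee":[0.508,0.677,-0.118],"trq":[0.0,0.0,0.0,0.0]}
{"k":38,"\u03b8":[-2.748,-4.583,0.477,-4.402],"w":[-0.011,1.888,5.208,-20.722],"ee":[0.558,0.7,-0.071],"trq":[0.0,0.0,0.0,0.0]}
{"k":39,"\u03b8":[-2.747,-4.554,0.56,-4.706],"w":[0.167,1.887,5.795,-19.704],"ee":[0.594,0.725,-0.025],"trq":[0.0,0.0,0.0,0.0]}
{"k":40,"\u03b8":[-2.744,-4.528,0.649,-4.993],"w":[0.288,1.664,5.934,-18.534],"ee":[0.62,0.748,0.017],"trq":[0.0,0.0,0.0,0.0]}
{"k":41,"\u03b8":[-2.739,-4.505,0.736,-5.26],"w":[0.373,1.296,5.657,-17.041],"ee":[0.636,0.77,0.052],"trq":[0.0,0.0,0.0,0.0]}
{"k":42,"\u03b8":[-2.733,-4.489,0.816,-5.502],"w":[0.451,0.877,4.966,-15.105],"ee":[0.645,0.789,0.08]}
{"summary": "any joint saturated: no"}
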